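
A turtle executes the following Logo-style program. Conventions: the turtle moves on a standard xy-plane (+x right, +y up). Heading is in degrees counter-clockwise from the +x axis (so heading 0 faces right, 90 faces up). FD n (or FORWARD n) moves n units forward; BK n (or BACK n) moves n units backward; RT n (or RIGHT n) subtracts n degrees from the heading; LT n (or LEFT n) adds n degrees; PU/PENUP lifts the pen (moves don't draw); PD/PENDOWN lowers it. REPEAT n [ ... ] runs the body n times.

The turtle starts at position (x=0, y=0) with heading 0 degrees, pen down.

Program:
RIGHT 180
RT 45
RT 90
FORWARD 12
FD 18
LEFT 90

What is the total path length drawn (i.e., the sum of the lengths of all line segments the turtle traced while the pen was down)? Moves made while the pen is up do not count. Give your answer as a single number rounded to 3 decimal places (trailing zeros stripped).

Executing turtle program step by step:
Start: pos=(0,0), heading=0, pen down
RT 180: heading 0 -> 180
RT 45: heading 180 -> 135
RT 90: heading 135 -> 45
FD 12: (0,0) -> (8.485,8.485) [heading=45, draw]
FD 18: (8.485,8.485) -> (21.213,21.213) [heading=45, draw]
LT 90: heading 45 -> 135
Final: pos=(21.213,21.213), heading=135, 2 segment(s) drawn

Segment lengths:
  seg 1: (0,0) -> (8.485,8.485), length = 12
  seg 2: (8.485,8.485) -> (21.213,21.213), length = 18
Total = 30

Answer: 30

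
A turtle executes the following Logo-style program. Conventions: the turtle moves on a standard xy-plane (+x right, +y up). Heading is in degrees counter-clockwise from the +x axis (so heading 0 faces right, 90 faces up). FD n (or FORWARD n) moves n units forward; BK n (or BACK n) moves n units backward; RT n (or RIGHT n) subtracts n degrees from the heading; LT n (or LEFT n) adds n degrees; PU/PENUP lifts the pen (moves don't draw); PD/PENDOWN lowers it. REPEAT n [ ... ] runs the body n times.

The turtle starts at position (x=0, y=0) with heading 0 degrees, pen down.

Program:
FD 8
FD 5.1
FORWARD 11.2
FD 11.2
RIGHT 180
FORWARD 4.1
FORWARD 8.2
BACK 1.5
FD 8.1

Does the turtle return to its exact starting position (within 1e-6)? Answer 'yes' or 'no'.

Executing turtle program step by step:
Start: pos=(0,0), heading=0, pen down
FD 8: (0,0) -> (8,0) [heading=0, draw]
FD 5.1: (8,0) -> (13.1,0) [heading=0, draw]
FD 11.2: (13.1,0) -> (24.3,0) [heading=0, draw]
FD 11.2: (24.3,0) -> (35.5,0) [heading=0, draw]
RT 180: heading 0 -> 180
FD 4.1: (35.5,0) -> (31.4,0) [heading=180, draw]
FD 8.2: (31.4,0) -> (23.2,0) [heading=180, draw]
BK 1.5: (23.2,0) -> (24.7,0) [heading=180, draw]
FD 8.1: (24.7,0) -> (16.6,0) [heading=180, draw]
Final: pos=(16.6,0), heading=180, 8 segment(s) drawn

Start position: (0, 0)
Final position: (16.6, 0)
Distance = 16.6; >= 1e-6 -> NOT closed

Answer: no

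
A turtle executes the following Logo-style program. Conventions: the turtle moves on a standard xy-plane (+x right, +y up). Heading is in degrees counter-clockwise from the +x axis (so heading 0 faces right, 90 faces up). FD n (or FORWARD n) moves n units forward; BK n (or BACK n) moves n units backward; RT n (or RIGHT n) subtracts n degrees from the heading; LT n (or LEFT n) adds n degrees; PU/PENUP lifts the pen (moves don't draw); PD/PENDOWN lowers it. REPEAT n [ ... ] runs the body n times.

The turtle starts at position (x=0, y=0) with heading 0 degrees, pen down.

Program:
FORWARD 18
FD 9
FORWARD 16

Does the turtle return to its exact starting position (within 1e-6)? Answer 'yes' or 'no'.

Executing turtle program step by step:
Start: pos=(0,0), heading=0, pen down
FD 18: (0,0) -> (18,0) [heading=0, draw]
FD 9: (18,0) -> (27,0) [heading=0, draw]
FD 16: (27,0) -> (43,0) [heading=0, draw]
Final: pos=(43,0), heading=0, 3 segment(s) drawn

Start position: (0, 0)
Final position: (43, 0)
Distance = 43; >= 1e-6 -> NOT closed

Answer: no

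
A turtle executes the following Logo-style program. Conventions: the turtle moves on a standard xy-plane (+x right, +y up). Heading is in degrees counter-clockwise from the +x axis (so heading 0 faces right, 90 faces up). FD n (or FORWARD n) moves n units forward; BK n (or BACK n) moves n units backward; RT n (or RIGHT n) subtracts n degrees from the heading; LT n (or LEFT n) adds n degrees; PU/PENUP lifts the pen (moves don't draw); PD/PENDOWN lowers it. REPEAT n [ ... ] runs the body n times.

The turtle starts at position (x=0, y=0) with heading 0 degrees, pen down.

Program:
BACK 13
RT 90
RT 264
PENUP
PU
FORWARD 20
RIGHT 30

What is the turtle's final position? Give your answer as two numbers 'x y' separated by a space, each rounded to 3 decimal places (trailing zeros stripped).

Answer: 6.89 2.091

Derivation:
Executing turtle program step by step:
Start: pos=(0,0), heading=0, pen down
BK 13: (0,0) -> (-13,0) [heading=0, draw]
RT 90: heading 0 -> 270
RT 264: heading 270 -> 6
PU: pen up
PU: pen up
FD 20: (-13,0) -> (6.89,2.091) [heading=6, move]
RT 30: heading 6 -> 336
Final: pos=(6.89,2.091), heading=336, 1 segment(s) drawn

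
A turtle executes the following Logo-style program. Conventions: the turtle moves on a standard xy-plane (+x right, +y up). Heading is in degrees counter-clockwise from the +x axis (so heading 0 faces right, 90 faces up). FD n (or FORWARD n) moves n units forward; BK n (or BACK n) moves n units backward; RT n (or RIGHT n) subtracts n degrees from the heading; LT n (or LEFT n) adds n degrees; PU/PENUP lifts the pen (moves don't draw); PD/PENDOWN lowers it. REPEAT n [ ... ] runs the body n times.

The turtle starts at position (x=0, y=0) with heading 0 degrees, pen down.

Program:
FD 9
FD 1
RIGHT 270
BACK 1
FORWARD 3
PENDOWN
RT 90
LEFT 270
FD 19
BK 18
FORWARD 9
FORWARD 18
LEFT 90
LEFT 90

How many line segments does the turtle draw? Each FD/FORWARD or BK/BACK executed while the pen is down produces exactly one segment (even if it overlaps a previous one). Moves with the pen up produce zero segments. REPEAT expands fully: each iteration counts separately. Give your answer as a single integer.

Answer: 8

Derivation:
Executing turtle program step by step:
Start: pos=(0,0), heading=0, pen down
FD 9: (0,0) -> (9,0) [heading=0, draw]
FD 1: (9,0) -> (10,0) [heading=0, draw]
RT 270: heading 0 -> 90
BK 1: (10,0) -> (10,-1) [heading=90, draw]
FD 3: (10,-1) -> (10,2) [heading=90, draw]
PD: pen down
RT 90: heading 90 -> 0
LT 270: heading 0 -> 270
FD 19: (10,2) -> (10,-17) [heading=270, draw]
BK 18: (10,-17) -> (10,1) [heading=270, draw]
FD 9: (10,1) -> (10,-8) [heading=270, draw]
FD 18: (10,-8) -> (10,-26) [heading=270, draw]
LT 90: heading 270 -> 0
LT 90: heading 0 -> 90
Final: pos=(10,-26), heading=90, 8 segment(s) drawn
Segments drawn: 8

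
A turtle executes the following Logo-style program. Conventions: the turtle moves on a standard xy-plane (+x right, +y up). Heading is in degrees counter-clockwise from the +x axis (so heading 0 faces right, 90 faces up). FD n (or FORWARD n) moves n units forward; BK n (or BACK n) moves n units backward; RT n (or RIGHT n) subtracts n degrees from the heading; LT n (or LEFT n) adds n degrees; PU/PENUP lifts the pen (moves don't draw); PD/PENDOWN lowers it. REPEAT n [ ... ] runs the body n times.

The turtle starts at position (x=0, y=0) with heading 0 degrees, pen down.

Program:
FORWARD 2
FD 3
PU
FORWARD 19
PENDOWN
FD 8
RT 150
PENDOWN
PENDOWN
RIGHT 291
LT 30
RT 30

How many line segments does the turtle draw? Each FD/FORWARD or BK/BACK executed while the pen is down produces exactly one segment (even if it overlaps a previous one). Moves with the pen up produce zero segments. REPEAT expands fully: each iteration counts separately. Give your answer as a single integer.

Answer: 3

Derivation:
Executing turtle program step by step:
Start: pos=(0,0), heading=0, pen down
FD 2: (0,0) -> (2,0) [heading=0, draw]
FD 3: (2,0) -> (5,0) [heading=0, draw]
PU: pen up
FD 19: (5,0) -> (24,0) [heading=0, move]
PD: pen down
FD 8: (24,0) -> (32,0) [heading=0, draw]
RT 150: heading 0 -> 210
PD: pen down
PD: pen down
RT 291: heading 210 -> 279
LT 30: heading 279 -> 309
RT 30: heading 309 -> 279
Final: pos=(32,0), heading=279, 3 segment(s) drawn
Segments drawn: 3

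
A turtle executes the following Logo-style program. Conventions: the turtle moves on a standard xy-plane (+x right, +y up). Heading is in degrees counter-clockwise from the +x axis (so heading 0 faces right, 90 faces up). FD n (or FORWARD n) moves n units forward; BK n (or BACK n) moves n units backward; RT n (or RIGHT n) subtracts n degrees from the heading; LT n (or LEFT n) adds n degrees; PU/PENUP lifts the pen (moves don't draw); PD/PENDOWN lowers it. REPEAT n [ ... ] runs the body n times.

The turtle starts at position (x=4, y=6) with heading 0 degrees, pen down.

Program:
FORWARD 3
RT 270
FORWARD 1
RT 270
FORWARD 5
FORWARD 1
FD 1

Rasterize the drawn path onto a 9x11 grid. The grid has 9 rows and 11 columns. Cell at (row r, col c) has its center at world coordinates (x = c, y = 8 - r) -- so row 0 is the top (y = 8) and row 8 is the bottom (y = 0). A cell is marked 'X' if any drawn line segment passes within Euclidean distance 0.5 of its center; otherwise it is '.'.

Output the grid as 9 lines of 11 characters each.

Segment 0: (4,6) -> (7,6)
Segment 1: (7,6) -> (7,7)
Segment 2: (7,7) -> (2,7)
Segment 3: (2,7) -> (1,7)
Segment 4: (1,7) -> (0,7)

Answer: ...........
XXXXXXXX...
....XXXX...
...........
...........
...........
...........
...........
...........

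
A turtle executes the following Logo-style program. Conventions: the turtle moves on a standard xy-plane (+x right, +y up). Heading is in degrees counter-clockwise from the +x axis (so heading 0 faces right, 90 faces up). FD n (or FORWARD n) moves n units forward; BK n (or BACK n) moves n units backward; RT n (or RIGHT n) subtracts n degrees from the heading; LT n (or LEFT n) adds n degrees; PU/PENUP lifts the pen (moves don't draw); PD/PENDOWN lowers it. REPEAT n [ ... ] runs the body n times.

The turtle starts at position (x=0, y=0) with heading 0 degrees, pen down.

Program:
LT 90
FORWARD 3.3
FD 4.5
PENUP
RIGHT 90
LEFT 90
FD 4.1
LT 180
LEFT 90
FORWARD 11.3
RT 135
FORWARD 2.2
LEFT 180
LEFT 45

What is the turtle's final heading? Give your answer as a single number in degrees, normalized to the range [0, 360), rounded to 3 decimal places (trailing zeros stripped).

Answer: 90

Derivation:
Executing turtle program step by step:
Start: pos=(0,0), heading=0, pen down
LT 90: heading 0 -> 90
FD 3.3: (0,0) -> (0,3.3) [heading=90, draw]
FD 4.5: (0,3.3) -> (0,7.8) [heading=90, draw]
PU: pen up
RT 90: heading 90 -> 0
LT 90: heading 0 -> 90
FD 4.1: (0,7.8) -> (0,11.9) [heading=90, move]
LT 180: heading 90 -> 270
LT 90: heading 270 -> 0
FD 11.3: (0,11.9) -> (11.3,11.9) [heading=0, move]
RT 135: heading 0 -> 225
FD 2.2: (11.3,11.9) -> (9.744,10.344) [heading=225, move]
LT 180: heading 225 -> 45
LT 45: heading 45 -> 90
Final: pos=(9.744,10.344), heading=90, 2 segment(s) drawn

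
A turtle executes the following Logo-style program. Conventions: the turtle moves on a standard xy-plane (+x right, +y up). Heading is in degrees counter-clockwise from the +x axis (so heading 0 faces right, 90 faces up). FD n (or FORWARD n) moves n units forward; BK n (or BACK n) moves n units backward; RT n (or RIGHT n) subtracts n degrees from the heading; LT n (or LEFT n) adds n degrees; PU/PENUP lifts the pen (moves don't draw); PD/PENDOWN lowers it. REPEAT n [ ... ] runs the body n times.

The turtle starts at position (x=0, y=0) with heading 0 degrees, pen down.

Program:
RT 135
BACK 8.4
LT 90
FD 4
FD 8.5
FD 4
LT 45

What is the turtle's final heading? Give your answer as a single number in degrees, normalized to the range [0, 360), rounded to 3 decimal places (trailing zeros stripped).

Answer: 0

Derivation:
Executing turtle program step by step:
Start: pos=(0,0), heading=0, pen down
RT 135: heading 0 -> 225
BK 8.4: (0,0) -> (5.94,5.94) [heading=225, draw]
LT 90: heading 225 -> 315
FD 4: (5.94,5.94) -> (8.768,3.111) [heading=315, draw]
FD 8.5: (8.768,3.111) -> (14.779,-2.899) [heading=315, draw]
FD 4: (14.779,-2.899) -> (17.607,-5.728) [heading=315, draw]
LT 45: heading 315 -> 0
Final: pos=(17.607,-5.728), heading=0, 4 segment(s) drawn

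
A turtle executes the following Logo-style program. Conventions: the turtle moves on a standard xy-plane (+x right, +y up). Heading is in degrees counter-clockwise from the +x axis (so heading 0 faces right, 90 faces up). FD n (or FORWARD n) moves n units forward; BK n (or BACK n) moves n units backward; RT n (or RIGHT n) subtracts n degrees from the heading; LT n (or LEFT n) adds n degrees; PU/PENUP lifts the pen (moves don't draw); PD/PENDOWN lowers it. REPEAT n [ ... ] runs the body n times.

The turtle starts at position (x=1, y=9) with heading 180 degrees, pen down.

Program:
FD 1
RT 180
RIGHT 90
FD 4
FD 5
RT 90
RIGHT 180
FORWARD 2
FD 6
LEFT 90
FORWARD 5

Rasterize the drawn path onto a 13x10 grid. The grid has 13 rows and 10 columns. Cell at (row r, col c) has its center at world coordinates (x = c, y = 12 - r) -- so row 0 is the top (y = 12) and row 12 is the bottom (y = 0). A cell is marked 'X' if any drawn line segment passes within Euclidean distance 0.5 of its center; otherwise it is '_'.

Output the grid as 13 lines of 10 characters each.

Segment 0: (1,9) -> (0,9)
Segment 1: (0,9) -> (0,5)
Segment 2: (0,5) -> (0,0)
Segment 3: (0,0) -> (2,0)
Segment 4: (2,0) -> (8,0)
Segment 5: (8,0) -> (8,5)

Answer: __________
__________
__________
XX________
X_________
X_________
X_________
X_______X_
X_______X_
X_______X_
X_______X_
X_______X_
XXXXXXXXX_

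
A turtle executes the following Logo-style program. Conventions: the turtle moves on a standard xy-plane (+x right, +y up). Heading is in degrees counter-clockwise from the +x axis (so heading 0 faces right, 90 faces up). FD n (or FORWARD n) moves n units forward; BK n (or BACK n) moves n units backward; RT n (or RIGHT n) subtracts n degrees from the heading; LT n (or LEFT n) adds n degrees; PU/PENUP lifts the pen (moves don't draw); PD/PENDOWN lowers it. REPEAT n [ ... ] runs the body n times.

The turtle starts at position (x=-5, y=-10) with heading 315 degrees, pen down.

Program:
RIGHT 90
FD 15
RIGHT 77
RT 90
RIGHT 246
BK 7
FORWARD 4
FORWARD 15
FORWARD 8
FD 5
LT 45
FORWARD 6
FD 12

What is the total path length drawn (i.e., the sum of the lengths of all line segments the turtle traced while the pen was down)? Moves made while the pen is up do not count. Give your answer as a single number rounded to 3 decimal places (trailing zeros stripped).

Answer: 72

Derivation:
Executing turtle program step by step:
Start: pos=(-5,-10), heading=315, pen down
RT 90: heading 315 -> 225
FD 15: (-5,-10) -> (-15.607,-20.607) [heading=225, draw]
RT 77: heading 225 -> 148
RT 90: heading 148 -> 58
RT 246: heading 58 -> 172
BK 7: (-15.607,-20.607) -> (-8.675,-21.581) [heading=172, draw]
FD 4: (-8.675,-21.581) -> (-12.636,-21.024) [heading=172, draw]
FD 15: (-12.636,-21.024) -> (-27.49,-18.937) [heading=172, draw]
FD 8: (-27.49,-18.937) -> (-35.412,-17.823) [heading=172, draw]
FD 5: (-35.412,-17.823) -> (-40.363,-17.127) [heading=172, draw]
LT 45: heading 172 -> 217
FD 6: (-40.363,-17.127) -> (-45.155,-20.738) [heading=217, draw]
FD 12: (-45.155,-20.738) -> (-54.739,-27.96) [heading=217, draw]
Final: pos=(-54.739,-27.96), heading=217, 8 segment(s) drawn

Segment lengths:
  seg 1: (-5,-10) -> (-15.607,-20.607), length = 15
  seg 2: (-15.607,-20.607) -> (-8.675,-21.581), length = 7
  seg 3: (-8.675,-21.581) -> (-12.636,-21.024), length = 4
  seg 4: (-12.636,-21.024) -> (-27.49,-18.937), length = 15
  seg 5: (-27.49,-18.937) -> (-35.412,-17.823), length = 8
  seg 6: (-35.412,-17.823) -> (-40.363,-17.127), length = 5
  seg 7: (-40.363,-17.127) -> (-45.155,-20.738), length = 6
  seg 8: (-45.155,-20.738) -> (-54.739,-27.96), length = 12
Total = 72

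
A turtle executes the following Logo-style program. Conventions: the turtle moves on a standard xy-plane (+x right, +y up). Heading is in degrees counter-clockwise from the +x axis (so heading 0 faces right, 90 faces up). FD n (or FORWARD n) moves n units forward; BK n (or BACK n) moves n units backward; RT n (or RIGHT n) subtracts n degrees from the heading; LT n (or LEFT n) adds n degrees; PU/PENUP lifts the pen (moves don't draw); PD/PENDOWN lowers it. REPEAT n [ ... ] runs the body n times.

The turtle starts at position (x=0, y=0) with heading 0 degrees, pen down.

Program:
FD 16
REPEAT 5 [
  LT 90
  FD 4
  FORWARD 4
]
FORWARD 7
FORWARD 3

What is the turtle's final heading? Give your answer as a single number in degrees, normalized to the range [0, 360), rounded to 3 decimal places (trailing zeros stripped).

Executing turtle program step by step:
Start: pos=(0,0), heading=0, pen down
FD 16: (0,0) -> (16,0) [heading=0, draw]
REPEAT 5 [
  -- iteration 1/5 --
  LT 90: heading 0 -> 90
  FD 4: (16,0) -> (16,4) [heading=90, draw]
  FD 4: (16,4) -> (16,8) [heading=90, draw]
  -- iteration 2/5 --
  LT 90: heading 90 -> 180
  FD 4: (16,8) -> (12,8) [heading=180, draw]
  FD 4: (12,8) -> (8,8) [heading=180, draw]
  -- iteration 3/5 --
  LT 90: heading 180 -> 270
  FD 4: (8,8) -> (8,4) [heading=270, draw]
  FD 4: (8,4) -> (8,0) [heading=270, draw]
  -- iteration 4/5 --
  LT 90: heading 270 -> 0
  FD 4: (8,0) -> (12,0) [heading=0, draw]
  FD 4: (12,0) -> (16,0) [heading=0, draw]
  -- iteration 5/5 --
  LT 90: heading 0 -> 90
  FD 4: (16,0) -> (16,4) [heading=90, draw]
  FD 4: (16,4) -> (16,8) [heading=90, draw]
]
FD 7: (16,8) -> (16,15) [heading=90, draw]
FD 3: (16,15) -> (16,18) [heading=90, draw]
Final: pos=(16,18), heading=90, 13 segment(s) drawn

Answer: 90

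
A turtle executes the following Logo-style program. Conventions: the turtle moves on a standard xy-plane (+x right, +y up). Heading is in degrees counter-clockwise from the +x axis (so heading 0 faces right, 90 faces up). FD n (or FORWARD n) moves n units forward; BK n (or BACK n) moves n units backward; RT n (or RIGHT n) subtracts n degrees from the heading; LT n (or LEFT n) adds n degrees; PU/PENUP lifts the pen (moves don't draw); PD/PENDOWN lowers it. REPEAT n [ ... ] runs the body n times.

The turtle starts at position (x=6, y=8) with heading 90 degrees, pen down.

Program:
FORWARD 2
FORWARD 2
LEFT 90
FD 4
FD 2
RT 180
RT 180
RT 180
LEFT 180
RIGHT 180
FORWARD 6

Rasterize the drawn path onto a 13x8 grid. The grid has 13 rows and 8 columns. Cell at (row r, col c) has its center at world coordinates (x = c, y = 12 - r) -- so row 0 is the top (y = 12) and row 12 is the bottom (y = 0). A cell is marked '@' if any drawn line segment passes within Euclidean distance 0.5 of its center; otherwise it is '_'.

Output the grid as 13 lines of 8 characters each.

Segment 0: (6,8) -> (6,10)
Segment 1: (6,10) -> (6,12)
Segment 2: (6,12) -> (2,12)
Segment 3: (2,12) -> (0,12)
Segment 4: (0,12) -> (6,12)

Answer: @@@@@@@_
______@_
______@_
______@_
______@_
________
________
________
________
________
________
________
________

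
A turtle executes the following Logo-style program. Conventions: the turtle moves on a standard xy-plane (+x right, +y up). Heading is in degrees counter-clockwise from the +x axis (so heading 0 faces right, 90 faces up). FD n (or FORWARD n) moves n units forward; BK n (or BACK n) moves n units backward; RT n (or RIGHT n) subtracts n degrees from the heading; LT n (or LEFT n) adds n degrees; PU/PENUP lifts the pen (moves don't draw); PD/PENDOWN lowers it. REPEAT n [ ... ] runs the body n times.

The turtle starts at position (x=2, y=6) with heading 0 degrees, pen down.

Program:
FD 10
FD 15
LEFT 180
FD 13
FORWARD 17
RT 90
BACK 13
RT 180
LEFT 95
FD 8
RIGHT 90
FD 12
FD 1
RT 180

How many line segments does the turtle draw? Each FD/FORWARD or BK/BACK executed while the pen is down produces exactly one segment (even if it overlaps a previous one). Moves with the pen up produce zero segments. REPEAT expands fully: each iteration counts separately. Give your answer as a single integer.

Executing turtle program step by step:
Start: pos=(2,6), heading=0, pen down
FD 10: (2,6) -> (12,6) [heading=0, draw]
FD 15: (12,6) -> (27,6) [heading=0, draw]
LT 180: heading 0 -> 180
FD 13: (27,6) -> (14,6) [heading=180, draw]
FD 17: (14,6) -> (-3,6) [heading=180, draw]
RT 90: heading 180 -> 90
BK 13: (-3,6) -> (-3,-7) [heading=90, draw]
RT 180: heading 90 -> 270
LT 95: heading 270 -> 5
FD 8: (-3,-7) -> (4.97,-6.303) [heading=5, draw]
RT 90: heading 5 -> 275
FD 12: (4.97,-6.303) -> (6.015,-18.257) [heading=275, draw]
FD 1: (6.015,-18.257) -> (6.103,-19.253) [heading=275, draw]
RT 180: heading 275 -> 95
Final: pos=(6.103,-19.253), heading=95, 8 segment(s) drawn
Segments drawn: 8

Answer: 8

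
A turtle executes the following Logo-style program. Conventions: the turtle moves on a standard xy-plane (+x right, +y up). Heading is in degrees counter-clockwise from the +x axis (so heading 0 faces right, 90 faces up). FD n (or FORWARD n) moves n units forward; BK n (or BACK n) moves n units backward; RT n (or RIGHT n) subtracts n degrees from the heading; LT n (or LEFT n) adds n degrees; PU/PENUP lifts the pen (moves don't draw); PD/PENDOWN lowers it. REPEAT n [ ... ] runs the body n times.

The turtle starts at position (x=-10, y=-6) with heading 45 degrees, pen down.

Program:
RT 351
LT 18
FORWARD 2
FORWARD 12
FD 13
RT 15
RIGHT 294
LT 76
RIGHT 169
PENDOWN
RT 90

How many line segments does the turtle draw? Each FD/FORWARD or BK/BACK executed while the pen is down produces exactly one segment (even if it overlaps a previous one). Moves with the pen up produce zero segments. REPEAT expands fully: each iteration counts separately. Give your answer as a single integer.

Answer: 3

Derivation:
Executing turtle program step by step:
Start: pos=(-10,-6), heading=45, pen down
RT 351: heading 45 -> 54
LT 18: heading 54 -> 72
FD 2: (-10,-6) -> (-9.382,-4.098) [heading=72, draw]
FD 12: (-9.382,-4.098) -> (-5.674,7.315) [heading=72, draw]
FD 13: (-5.674,7.315) -> (-1.657,19.679) [heading=72, draw]
RT 15: heading 72 -> 57
RT 294: heading 57 -> 123
LT 76: heading 123 -> 199
RT 169: heading 199 -> 30
PD: pen down
RT 90: heading 30 -> 300
Final: pos=(-1.657,19.679), heading=300, 3 segment(s) drawn
Segments drawn: 3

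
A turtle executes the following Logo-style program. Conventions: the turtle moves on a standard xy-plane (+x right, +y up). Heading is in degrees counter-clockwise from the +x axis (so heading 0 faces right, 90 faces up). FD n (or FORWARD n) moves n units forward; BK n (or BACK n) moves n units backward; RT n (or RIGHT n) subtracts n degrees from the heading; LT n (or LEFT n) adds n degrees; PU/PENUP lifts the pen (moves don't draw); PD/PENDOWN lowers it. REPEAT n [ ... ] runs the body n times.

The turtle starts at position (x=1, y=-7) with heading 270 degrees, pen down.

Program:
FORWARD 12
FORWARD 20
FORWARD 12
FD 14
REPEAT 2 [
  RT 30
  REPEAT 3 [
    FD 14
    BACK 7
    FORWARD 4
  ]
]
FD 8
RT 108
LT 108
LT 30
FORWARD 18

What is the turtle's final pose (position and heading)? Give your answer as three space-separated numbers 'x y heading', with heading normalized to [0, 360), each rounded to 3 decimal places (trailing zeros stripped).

Answer: -60.007 -129.667 240

Derivation:
Executing turtle program step by step:
Start: pos=(1,-7), heading=270, pen down
FD 12: (1,-7) -> (1,-19) [heading=270, draw]
FD 20: (1,-19) -> (1,-39) [heading=270, draw]
FD 12: (1,-39) -> (1,-51) [heading=270, draw]
FD 14: (1,-51) -> (1,-65) [heading=270, draw]
REPEAT 2 [
  -- iteration 1/2 --
  RT 30: heading 270 -> 240
  REPEAT 3 [
    -- iteration 1/3 --
    FD 14: (1,-65) -> (-6,-77.124) [heading=240, draw]
    BK 7: (-6,-77.124) -> (-2.5,-71.062) [heading=240, draw]
    FD 4: (-2.5,-71.062) -> (-4.5,-74.526) [heading=240, draw]
    -- iteration 2/3 --
    FD 14: (-4.5,-74.526) -> (-11.5,-86.651) [heading=240, draw]
    BK 7: (-11.5,-86.651) -> (-8,-80.588) [heading=240, draw]
    FD 4: (-8,-80.588) -> (-10,-84.053) [heading=240, draw]
    -- iteration 3/3 --
    FD 14: (-10,-84.053) -> (-17,-96.177) [heading=240, draw]
    BK 7: (-17,-96.177) -> (-13.5,-90.115) [heading=240, draw]
    FD 4: (-13.5,-90.115) -> (-15.5,-93.579) [heading=240, draw]
  ]
  -- iteration 2/2 --
  RT 30: heading 240 -> 210
  REPEAT 3 [
    -- iteration 1/3 --
    FD 14: (-15.5,-93.579) -> (-27.624,-100.579) [heading=210, draw]
    BK 7: (-27.624,-100.579) -> (-21.562,-97.079) [heading=210, draw]
    FD 4: (-21.562,-97.079) -> (-25.026,-99.079) [heading=210, draw]
    -- iteration 2/3 --
    FD 14: (-25.026,-99.079) -> (-37.151,-106.079) [heading=210, draw]
    BK 7: (-37.151,-106.079) -> (-31.088,-102.579) [heading=210, draw]
    FD 4: (-31.088,-102.579) -> (-34.553,-104.579) [heading=210, draw]
    -- iteration 3/3 --
    FD 14: (-34.553,-104.579) -> (-46.677,-111.579) [heading=210, draw]
    BK 7: (-46.677,-111.579) -> (-40.615,-108.079) [heading=210, draw]
    FD 4: (-40.615,-108.079) -> (-44.079,-110.079) [heading=210, draw]
  ]
]
FD 8: (-44.079,-110.079) -> (-51.007,-114.079) [heading=210, draw]
RT 108: heading 210 -> 102
LT 108: heading 102 -> 210
LT 30: heading 210 -> 240
FD 18: (-51.007,-114.079) -> (-60.007,-129.667) [heading=240, draw]
Final: pos=(-60.007,-129.667), heading=240, 24 segment(s) drawn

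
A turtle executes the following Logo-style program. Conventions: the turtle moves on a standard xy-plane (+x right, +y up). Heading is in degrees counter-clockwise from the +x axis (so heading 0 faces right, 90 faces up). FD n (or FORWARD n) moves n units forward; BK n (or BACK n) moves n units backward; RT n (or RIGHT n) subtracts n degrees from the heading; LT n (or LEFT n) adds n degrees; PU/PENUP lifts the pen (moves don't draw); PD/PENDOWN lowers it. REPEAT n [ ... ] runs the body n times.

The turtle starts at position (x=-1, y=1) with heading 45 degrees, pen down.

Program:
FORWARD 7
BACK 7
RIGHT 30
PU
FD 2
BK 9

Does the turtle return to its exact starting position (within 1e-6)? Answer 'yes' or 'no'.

Executing turtle program step by step:
Start: pos=(-1,1), heading=45, pen down
FD 7: (-1,1) -> (3.95,5.95) [heading=45, draw]
BK 7: (3.95,5.95) -> (-1,1) [heading=45, draw]
RT 30: heading 45 -> 15
PU: pen up
FD 2: (-1,1) -> (0.932,1.518) [heading=15, move]
BK 9: (0.932,1.518) -> (-7.761,-0.812) [heading=15, move]
Final: pos=(-7.761,-0.812), heading=15, 2 segment(s) drawn

Start position: (-1, 1)
Final position: (-7.761, -0.812)
Distance = 7; >= 1e-6 -> NOT closed

Answer: no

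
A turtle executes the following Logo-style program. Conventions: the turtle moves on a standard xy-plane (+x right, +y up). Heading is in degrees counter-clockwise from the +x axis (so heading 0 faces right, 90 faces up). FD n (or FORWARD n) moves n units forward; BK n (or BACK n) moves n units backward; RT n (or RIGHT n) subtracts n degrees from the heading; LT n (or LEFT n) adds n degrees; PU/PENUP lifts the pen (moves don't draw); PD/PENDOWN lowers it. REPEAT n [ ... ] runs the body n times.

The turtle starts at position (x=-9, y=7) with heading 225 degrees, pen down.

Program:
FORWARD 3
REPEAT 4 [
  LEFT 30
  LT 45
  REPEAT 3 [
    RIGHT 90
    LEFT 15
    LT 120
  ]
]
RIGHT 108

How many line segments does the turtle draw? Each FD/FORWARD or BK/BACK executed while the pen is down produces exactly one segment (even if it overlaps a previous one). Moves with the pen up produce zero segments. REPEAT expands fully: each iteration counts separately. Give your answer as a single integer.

Executing turtle program step by step:
Start: pos=(-9,7), heading=225, pen down
FD 3: (-9,7) -> (-11.121,4.879) [heading=225, draw]
REPEAT 4 [
  -- iteration 1/4 --
  LT 30: heading 225 -> 255
  LT 45: heading 255 -> 300
  REPEAT 3 [
    -- iteration 1/3 --
    RT 90: heading 300 -> 210
    LT 15: heading 210 -> 225
    LT 120: heading 225 -> 345
    -- iteration 2/3 --
    RT 90: heading 345 -> 255
    LT 15: heading 255 -> 270
    LT 120: heading 270 -> 30
    -- iteration 3/3 --
    RT 90: heading 30 -> 300
    LT 15: heading 300 -> 315
    LT 120: heading 315 -> 75
  ]
  -- iteration 2/4 --
  LT 30: heading 75 -> 105
  LT 45: heading 105 -> 150
  REPEAT 3 [
    -- iteration 1/3 --
    RT 90: heading 150 -> 60
    LT 15: heading 60 -> 75
    LT 120: heading 75 -> 195
    -- iteration 2/3 --
    RT 90: heading 195 -> 105
    LT 15: heading 105 -> 120
    LT 120: heading 120 -> 240
    -- iteration 3/3 --
    RT 90: heading 240 -> 150
    LT 15: heading 150 -> 165
    LT 120: heading 165 -> 285
  ]
  -- iteration 3/4 --
  LT 30: heading 285 -> 315
  LT 45: heading 315 -> 0
  REPEAT 3 [
    -- iteration 1/3 --
    RT 90: heading 0 -> 270
    LT 15: heading 270 -> 285
    LT 120: heading 285 -> 45
    -- iteration 2/3 --
    RT 90: heading 45 -> 315
    LT 15: heading 315 -> 330
    LT 120: heading 330 -> 90
    -- iteration 3/3 --
    RT 90: heading 90 -> 0
    LT 15: heading 0 -> 15
    LT 120: heading 15 -> 135
  ]
  -- iteration 4/4 --
  LT 30: heading 135 -> 165
  LT 45: heading 165 -> 210
  REPEAT 3 [
    -- iteration 1/3 --
    RT 90: heading 210 -> 120
    LT 15: heading 120 -> 135
    LT 120: heading 135 -> 255
    -- iteration 2/3 --
    RT 90: heading 255 -> 165
    LT 15: heading 165 -> 180
    LT 120: heading 180 -> 300
    -- iteration 3/3 --
    RT 90: heading 300 -> 210
    LT 15: heading 210 -> 225
    LT 120: heading 225 -> 345
  ]
]
RT 108: heading 345 -> 237
Final: pos=(-11.121,4.879), heading=237, 1 segment(s) drawn
Segments drawn: 1

Answer: 1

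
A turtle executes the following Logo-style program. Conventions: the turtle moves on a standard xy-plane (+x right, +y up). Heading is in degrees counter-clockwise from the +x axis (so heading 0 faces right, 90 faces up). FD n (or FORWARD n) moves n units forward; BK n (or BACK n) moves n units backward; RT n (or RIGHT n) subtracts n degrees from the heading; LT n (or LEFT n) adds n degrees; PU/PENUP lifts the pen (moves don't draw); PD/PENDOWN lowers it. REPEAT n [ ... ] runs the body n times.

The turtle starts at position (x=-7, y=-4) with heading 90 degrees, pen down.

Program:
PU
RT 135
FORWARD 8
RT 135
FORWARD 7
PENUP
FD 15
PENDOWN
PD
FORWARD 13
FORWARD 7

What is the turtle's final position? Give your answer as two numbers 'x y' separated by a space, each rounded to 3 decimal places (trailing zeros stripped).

Executing turtle program step by step:
Start: pos=(-7,-4), heading=90, pen down
PU: pen up
RT 135: heading 90 -> 315
FD 8: (-7,-4) -> (-1.343,-9.657) [heading=315, move]
RT 135: heading 315 -> 180
FD 7: (-1.343,-9.657) -> (-8.343,-9.657) [heading=180, move]
PU: pen up
FD 15: (-8.343,-9.657) -> (-23.343,-9.657) [heading=180, move]
PD: pen down
PD: pen down
FD 13: (-23.343,-9.657) -> (-36.343,-9.657) [heading=180, draw]
FD 7: (-36.343,-9.657) -> (-43.343,-9.657) [heading=180, draw]
Final: pos=(-43.343,-9.657), heading=180, 2 segment(s) drawn

Answer: -43.343 -9.657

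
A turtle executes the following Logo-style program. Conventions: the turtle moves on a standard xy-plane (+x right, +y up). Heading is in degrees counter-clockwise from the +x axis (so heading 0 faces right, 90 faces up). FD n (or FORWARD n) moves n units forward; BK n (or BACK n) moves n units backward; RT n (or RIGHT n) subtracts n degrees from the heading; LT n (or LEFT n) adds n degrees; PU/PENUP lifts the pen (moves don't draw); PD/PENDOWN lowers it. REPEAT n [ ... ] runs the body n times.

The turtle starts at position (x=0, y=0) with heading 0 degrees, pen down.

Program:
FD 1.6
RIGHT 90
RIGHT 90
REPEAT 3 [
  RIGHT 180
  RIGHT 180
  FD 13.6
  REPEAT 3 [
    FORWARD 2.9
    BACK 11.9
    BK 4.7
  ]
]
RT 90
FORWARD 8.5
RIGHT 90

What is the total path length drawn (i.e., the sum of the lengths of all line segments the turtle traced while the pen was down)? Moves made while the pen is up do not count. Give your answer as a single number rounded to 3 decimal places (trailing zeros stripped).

Answer: 226.4

Derivation:
Executing turtle program step by step:
Start: pos=(0,0), heading=0, pen down
FD 1.6: (0,0) -> (1.6,0) [heading=0, draw]
RT 90: heading 0 -> 270
RT 90: heading 270 -> 180
REPEAT 3 [
  -- iteration 1/3 --
  RT 180: heading 180 -> 0
  RT 180: heading 0 -> 180
  FD 13.6: (1.6,0) -> (-12,0) [heading=180, draw]
  REPEAT 3 [
    -- iteration 1/3 --
    FD 2.9: (-12,0) -> (-14.9,0) [heading=180, draw]
    BK 11.9: (-14.9,0) -> (-3,0) [heading=180, draw]
    BK 4.7: (-3,0) -> (1.7,0) [heading=180, draw]
    -- iteration 2/3 --
    FD 2.9: (1.7,0) -> (-1.2,0) [heading=180, draw]
    BK 11.9: (-1.2,0) -> (10.7,0) [heading=180, draw]
    BK 4.7: (10.7,0) -> (15.4,0) [heading=180, draw]
    -- iteration 3/3 --
    FD 2.9: (15.4,0) -> (12.5,0) [heading=180, draw]
    BK 11.9: (12.5,0) -> (24.4,0) [heading=180, draw]
    BK 4.7: (24.4,0) -> (29.1,0) [heading=180, draw]
  ]
  -- iteration 2/3 --
  RT 180: heading 180 -> 0
  RT 180: heading 0 -> 180
  FD 13.6: (29.1,0) -> (15.5,0) [heading=180, draw]
  REPEAT 3 [
    -- iteration 1/3 --
    FD 2.9: (15.5,0) -> (12.6,0) [heading=180, draw]
    BK 11.9: (12.6,0) -> (24.5,0) [heading=180, draw]
    BK 4.7: (24.5,0) -> (29.2,0) [heading=180, draw]
    -- iteration 2/3 --
    FD 2.9: (29.2,0) -> (26.3,0) [heading=180, draw]
    BK 11.9: (26.3,0) -> (38.2,0) [heading=180, draw]
    BK 4.7: (38.2,0) -> (42.9,0) [heading=180, draw]
    -- iteration 3/3 --
    FD 2.9: (42.9,0) -> (40,0) [heading=180, draw]
    BK 11.9: (40,0) -> (51.9,0) [heading=180, draw]
    BK 4.7: (51.9,0) -> (56.6,0) [heading=180, draw]
  ]
  -- iteration 3/3 --
  RT 180: heading 180 -> 0
  RT 180: heading 0 -> 180
  FD 13.6: (56.6,0) -> (43,0) [heading=180, draw]
  REPEAT 3 [
    -- iteration 1/3 --
    FD 2.9: (43,0) -> (40.1,0) [heading=180, draw]
    BK 11.9: (40.1,0) -> (52,0) [heading=180, draw]
    BK 4.7: (52,0) -> (56.7,0) [heading=180, draw]
    -- iteration 2/3 --
    FD 2.9: (56.7,0) -> (53.8,0) [heading=180, draw]
    BK 11.9: (53.8,0) -> (65.7,0) [heading=180, draw]
    BK 4.7: (65.7,0) -> (70.4,0) [heading=180, draw]
    -- iteration 3/3 --
    FD 2.9: (70.4,0) -> (67.5,0) [heading=180, draw]
    BK 11.9: (67.5,0) -> (79.4,0) [heading=180, draw]
    BK 4.7: (79.4,0) -> (84.1,0) [heading=180, draw]
  ]
]
RT 90: heading 180 -> 90
FD 8.5: (84.1,0) -> (84.1,8.5) [heading=90, draw]
RT 90: heading 90 -> 0
Final: pos=(84.1,8.5), heading=0, 32 segment(s) drawn

Segment lengths:
  seg 1: (0,0) -> (1.6,0), length = 1.6
  seg 2: (1.6,0) -> (-12,0), length = 13.6
  seg 3: (-12,0) -> (-14.9,0), length = 2.9
  seg 4: (-14.9,0) -> (-3,0), length = 11.9
  seg 5: (-3,0) -> (1.7,0), length = 4.7
  seg 6: (1.7,0) -> (-1.2,0), length = 2.9
  seg 7: (-1.2,0) -> (10.7,0), length = 11.9
  seg 8: (10.7,0) -> (15.4,0), length = 4.7
  seg 9: (15.4,0) -> (12.5,0), length = 2.9
  seg 10: (12.5,0) -> (24.4,0), length = 11.9
  seg 11: (24.4,0) -> (29.1,0), length = 4.7
  seg 12: (29.1,0) -> (15.5,0), length = 13.6
  seg 13: (15.5,0) -> (12.6,0), length = 2.9
  seg 14: (12.6,0) -> (24.5,0), length = 11.9
  seg 15: (24.5,0) -> (29.2,0), length = 4.7
  seg 16: (29.2,0) -> (26.3,0), length = 2.9
  seg 17: (26.3,0) -> (38.2,0), length = 11.9
  seg 18: (38.2,0) -> (42.9,0), length = 4.7
  seg 19: (42.9,0) -> (40,0), length = 2.9
  seg 20: (40,0) -> (51.9,0), length = 11.9
  seg 21: (51.9,0) -> (56.6,0), length = 4.7
  seg 22: (56.6,0) -> (43,0), length = 13.6
  seg 23: (43,0) -> (40.1,0), length = 2.9
  seg 24: (40.1,0) -> (52,0), length = 11.9
  seg 25: (52,0) -> (56.7,0), length = 4.7
  seg 26: (56.7,0) -> (53.8,0), length = 2.9
  seg 27: (53.8,0) -> (65.7,0), length = 11.9
  seg 28: (65.7,0) -> (70.4,0), length = 4.7
  seg 29: (70.4,0) -> (67.5,0), length = 2.9
  seg 30: (67.5,0) -> (79.4,0), length = 11.9
  seg 31: (79.4,0) -> (84.1,0), length = 4.7
  seg 32: (84.1,0) -> (84.1,8.5), length = 8.5
Total = 226.4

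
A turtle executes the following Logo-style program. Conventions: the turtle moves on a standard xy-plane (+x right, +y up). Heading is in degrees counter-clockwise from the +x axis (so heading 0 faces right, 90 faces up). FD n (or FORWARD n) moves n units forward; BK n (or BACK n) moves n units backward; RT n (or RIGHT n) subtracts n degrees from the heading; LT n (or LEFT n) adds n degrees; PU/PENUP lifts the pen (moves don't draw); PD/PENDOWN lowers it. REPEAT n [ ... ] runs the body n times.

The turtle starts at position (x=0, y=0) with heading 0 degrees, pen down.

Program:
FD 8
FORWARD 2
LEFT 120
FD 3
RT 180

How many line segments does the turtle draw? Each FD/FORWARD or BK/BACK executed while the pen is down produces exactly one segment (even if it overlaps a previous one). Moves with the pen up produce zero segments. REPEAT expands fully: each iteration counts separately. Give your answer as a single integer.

Answer: 3

Derivation:
Executing turtle program step by step:
Start: pos=(0,0), heading=0, pen down
FD 8: (0,0) -> (8,0) [heading=0, draw]
FD 2: (8,0) -> (10,0) [heading=0, draw]
LT 120: heading 0 -> 120
FD 3: (10,0) -> (8.5,2.598) [heading=120, draw]
RT 180: heading 120 -> 300
Final: pos=(8.5,2.598), heading=300, 3 segment(s) drawn
Segments drawn: 3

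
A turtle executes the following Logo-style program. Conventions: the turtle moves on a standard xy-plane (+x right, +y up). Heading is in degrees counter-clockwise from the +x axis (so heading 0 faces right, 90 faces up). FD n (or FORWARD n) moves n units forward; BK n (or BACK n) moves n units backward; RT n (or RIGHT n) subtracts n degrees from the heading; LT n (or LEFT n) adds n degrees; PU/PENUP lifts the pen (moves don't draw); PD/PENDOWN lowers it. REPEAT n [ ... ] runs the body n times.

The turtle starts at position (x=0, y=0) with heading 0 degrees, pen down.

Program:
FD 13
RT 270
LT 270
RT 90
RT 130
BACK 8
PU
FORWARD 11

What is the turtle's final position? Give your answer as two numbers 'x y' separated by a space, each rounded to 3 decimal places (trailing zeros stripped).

Executing turtle program step by step:
Start: pos=(0,0), heading=0, pen down
FD 13: (0,0) -> (13,0) [heading=0, draw]
RT 270: heading 0 -> 90
LT 270: heading 90 -> 0
RT 90: heading 0 -> 270
RT 130: heading 270 -> 140
BK 8: (13,0) -> (19.128,-5.142) [heading=140, draw]
PU: pen up
FD 11: (19.128,-5.142) -> (10.702,1.928) [heading=140, move]
Final: pos=(10.702,1.928), heading=140, 2 segment(s) drawn

Answer: 10.702 1.928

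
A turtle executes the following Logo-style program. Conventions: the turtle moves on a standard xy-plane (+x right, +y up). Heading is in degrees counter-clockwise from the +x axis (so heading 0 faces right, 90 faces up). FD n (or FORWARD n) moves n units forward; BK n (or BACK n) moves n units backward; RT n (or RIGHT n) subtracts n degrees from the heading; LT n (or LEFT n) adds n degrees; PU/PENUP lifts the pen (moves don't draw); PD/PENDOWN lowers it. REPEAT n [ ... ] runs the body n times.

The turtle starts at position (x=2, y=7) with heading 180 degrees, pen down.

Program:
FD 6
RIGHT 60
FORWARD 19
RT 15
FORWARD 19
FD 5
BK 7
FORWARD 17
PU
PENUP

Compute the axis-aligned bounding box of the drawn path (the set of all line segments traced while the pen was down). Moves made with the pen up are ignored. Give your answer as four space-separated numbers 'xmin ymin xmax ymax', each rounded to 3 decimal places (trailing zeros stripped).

Answer: -22.3 7 2 56.296

Derivation:
Executing turtle program step by step:
Start: pos=(2,7), heading=180, pen down
FD 6: (2,7) -> (-4,7) [heading=180, draw]
RT 60: heading 180 -> 120
FD 19: (-4,7) -> (-13.5,23.454) [heading=120, draw]
RT 15: heading 120 -> 105
FD 19: (-13.5,23.454) -> (-18.418,41.807) [heading=105, draw]
FD 5: (-18.418,41.807) -> (-19.712,46.637) [heading=105, draw]
BK 7: (-19.712,46.637) -> (-17.9,39.875) [heading=105, draw]
FD 17: (-17.9,39.875) -> (-22.3,56.296) [heading=105, draw]
PU: pen up
PU: pen up
Final: pos=(-22.3,56.296), heading=105, 6 segment(s) drawn

Segment endpoints: x in {-22.3, -19.712, -18.418, -17.9, -13.5, -4, 2}, y in {7, 7, 23.454, 39.875, 41.807, 46.637, 56.296}
xmin=-22.3, ymin=7, xmax=2, ymax=56.296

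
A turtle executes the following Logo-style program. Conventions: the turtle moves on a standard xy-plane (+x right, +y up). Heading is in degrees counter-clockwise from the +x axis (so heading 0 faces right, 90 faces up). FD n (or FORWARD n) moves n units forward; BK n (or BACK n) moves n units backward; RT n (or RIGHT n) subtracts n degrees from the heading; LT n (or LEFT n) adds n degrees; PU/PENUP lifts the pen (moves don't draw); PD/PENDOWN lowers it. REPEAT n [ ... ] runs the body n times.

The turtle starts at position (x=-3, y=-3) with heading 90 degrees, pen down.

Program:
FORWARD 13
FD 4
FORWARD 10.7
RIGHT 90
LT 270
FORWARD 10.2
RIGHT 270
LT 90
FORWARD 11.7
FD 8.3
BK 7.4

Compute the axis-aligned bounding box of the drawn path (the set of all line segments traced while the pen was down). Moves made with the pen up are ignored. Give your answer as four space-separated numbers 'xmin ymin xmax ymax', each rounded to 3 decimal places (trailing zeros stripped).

Answer: -3 -3 -3 34.5

Derivation:
Executing turtle program step by step:
Start: pos=(-3,-3), heading=90, pen down
FD 13: (-3,-3) -> (-3,10) [heading=90, draw]
FD 4: (-3,10) -> (-3,14) [heading=90, draw]
FD 10.7: (-3,14) -> (-3,24.7) [heading=90, draw]
RT 90: heading 90 -> 0
LT 270: heading 0 -> 270
FD 10.2: (-3,24.7) -> (-3,14.5) [heading=270, draw]
RT 270: heading 270 -> 0
LT 90: heading 0 -> 90
FD 11.7: (-3,14.5) -> (-3,26.2) [heading=90, draw]
FD 8.3: (-3,26.2) -> (-3,34.5) [heading=90, draw]
BK 7.4: (-3,34.5) -> (-3,27.1) [heading=90, draw]
Final: pos=(-3,27.1), heading=90, 7 segment(s) drawn

Segment endpoints: x in {-3, -3, -3, -3}, y in {-3, 10, 14, 14.5, 24.7, 26.2, 27.1, 34.5}
xmin=-3, ymin=-3, xmax=-3, ymax=34.5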